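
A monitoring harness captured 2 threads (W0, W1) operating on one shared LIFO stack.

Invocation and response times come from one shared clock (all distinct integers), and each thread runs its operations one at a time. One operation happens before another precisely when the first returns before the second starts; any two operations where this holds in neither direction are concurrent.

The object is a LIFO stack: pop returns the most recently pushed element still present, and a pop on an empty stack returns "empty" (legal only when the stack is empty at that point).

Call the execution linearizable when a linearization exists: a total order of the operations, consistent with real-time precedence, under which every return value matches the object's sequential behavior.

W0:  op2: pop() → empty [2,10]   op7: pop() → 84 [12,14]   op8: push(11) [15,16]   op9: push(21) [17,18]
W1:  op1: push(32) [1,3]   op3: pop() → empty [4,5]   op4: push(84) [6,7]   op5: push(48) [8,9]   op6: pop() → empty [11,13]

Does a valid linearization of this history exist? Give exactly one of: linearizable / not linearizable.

not linearizable

through event 9 a valid linearization exists; event 10 (op2 responding at time 10) ends that
no legal order exists: 5 real-time-consistent candidates over 5 completed LIFO stack operations, all rejected
take op1, op2, op3, op4, op5: step 2 already fails, because op2 pop() → empty cannot occur there
take op1, op3, op2, op4, op5: step 2 already fails, because op3 pop() → empty cannot occur there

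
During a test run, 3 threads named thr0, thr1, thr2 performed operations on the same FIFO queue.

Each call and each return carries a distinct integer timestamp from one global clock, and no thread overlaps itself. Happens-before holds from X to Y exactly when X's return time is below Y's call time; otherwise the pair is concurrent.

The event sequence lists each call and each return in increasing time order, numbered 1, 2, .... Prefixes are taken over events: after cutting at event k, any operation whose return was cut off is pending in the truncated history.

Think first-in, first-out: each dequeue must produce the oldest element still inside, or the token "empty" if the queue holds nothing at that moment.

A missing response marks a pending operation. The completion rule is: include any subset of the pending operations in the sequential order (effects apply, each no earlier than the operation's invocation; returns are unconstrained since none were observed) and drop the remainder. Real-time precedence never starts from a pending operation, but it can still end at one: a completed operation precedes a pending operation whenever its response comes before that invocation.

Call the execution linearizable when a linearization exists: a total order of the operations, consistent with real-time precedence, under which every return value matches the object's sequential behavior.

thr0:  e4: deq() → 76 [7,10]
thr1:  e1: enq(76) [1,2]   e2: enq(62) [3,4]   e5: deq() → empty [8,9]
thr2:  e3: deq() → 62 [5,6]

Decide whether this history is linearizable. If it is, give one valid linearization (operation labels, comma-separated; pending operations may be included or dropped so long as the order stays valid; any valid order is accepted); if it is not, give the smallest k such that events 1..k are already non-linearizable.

events 1..5 are fine; event 6 — the response of e3 at time 6 — makes the prefix non-linearizable
exhaustive check: the 3 completed FIFO queue ops admit one real-time order; illegal
take e1, e2, e3: step 3 already fails, because e3 deq() → 62 cannot occur there

not linearizable — minimal violating prefix: 6 events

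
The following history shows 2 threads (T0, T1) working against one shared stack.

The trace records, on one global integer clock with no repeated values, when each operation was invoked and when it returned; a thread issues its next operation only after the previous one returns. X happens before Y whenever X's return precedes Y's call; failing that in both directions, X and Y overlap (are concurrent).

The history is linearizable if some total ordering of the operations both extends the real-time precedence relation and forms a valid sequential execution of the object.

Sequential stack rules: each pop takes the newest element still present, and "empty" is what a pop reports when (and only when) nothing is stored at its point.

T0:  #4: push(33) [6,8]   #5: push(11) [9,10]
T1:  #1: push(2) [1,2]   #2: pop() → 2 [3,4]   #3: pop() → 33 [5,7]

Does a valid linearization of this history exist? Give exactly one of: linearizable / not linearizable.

linearizable

one valid linearization: #1, #2, #4, #3, #5
step 1: #1 push(2) — stack <2>
step 2: #2 pop() → 2 — stack <>
step 3: #4 push(33) — stack <33>
step 4: #3 pop() → 33 — stack <>
step 5: #5 push(11) — stack <11>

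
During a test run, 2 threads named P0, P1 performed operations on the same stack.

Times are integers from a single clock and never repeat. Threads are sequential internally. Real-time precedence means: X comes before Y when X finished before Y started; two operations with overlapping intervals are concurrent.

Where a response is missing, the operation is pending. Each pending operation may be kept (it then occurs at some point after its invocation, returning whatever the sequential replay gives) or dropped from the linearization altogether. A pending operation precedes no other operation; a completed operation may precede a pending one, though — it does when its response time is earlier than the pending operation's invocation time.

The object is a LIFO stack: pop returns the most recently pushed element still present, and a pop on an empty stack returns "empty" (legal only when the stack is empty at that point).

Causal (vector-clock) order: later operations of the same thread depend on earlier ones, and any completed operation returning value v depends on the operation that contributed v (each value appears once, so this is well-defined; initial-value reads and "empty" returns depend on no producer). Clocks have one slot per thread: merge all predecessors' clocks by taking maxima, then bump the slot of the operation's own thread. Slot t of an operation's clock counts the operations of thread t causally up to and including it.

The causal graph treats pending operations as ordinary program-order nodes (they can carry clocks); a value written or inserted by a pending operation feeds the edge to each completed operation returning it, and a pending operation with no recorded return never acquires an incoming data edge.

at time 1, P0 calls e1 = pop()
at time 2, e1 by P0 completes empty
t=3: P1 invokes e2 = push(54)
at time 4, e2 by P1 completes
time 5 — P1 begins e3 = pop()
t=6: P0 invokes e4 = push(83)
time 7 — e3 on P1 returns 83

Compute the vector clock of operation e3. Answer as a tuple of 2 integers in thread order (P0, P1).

(2, 2)

VC(e2, invoked at 3): no causal predecessors; +1 on P1 → (0, 1)
VC(e1, invoked at 1): no causal predecessors; +1 on P0 → (1, 0)
e4, invoked 6, takes VC(e1)=(1, 0) under max, adds 1 for P0 → (2, 0)
e3, invoked 5, takes VC(e2)=(0, 1), VC(e4)=(2, 0) under max, adds 1 for P1 → (2, 2)
target: VC(e3) = (2, 2)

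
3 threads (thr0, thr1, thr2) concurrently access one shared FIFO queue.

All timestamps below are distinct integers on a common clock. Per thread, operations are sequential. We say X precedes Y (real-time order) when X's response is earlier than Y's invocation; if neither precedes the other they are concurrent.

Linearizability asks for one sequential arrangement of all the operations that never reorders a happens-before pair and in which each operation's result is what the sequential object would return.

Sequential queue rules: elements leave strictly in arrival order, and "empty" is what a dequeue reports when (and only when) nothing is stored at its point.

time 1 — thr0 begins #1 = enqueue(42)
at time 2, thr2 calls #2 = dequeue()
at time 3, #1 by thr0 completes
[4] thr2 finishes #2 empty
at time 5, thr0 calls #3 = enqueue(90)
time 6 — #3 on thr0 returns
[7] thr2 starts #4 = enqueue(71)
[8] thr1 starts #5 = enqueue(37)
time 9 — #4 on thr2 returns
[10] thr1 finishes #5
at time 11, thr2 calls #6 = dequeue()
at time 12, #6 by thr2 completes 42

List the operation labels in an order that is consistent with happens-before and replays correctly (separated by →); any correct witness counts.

step 1: #2 dequeue() → empty — queue <>
step 2: #1 enqueue(42) — queue <42>
step 3: #3 enqueue(90) — queue <42,90>
step 4: #4 enqueue(71) — queue <42,90,71>
step 5: #5 enqueue(37) — queue <42,90,71,37>
step 6: #6 dequeue() → 42 — queue <90,71,37>

#2 → #1 → #3 → #4 → #5 → #6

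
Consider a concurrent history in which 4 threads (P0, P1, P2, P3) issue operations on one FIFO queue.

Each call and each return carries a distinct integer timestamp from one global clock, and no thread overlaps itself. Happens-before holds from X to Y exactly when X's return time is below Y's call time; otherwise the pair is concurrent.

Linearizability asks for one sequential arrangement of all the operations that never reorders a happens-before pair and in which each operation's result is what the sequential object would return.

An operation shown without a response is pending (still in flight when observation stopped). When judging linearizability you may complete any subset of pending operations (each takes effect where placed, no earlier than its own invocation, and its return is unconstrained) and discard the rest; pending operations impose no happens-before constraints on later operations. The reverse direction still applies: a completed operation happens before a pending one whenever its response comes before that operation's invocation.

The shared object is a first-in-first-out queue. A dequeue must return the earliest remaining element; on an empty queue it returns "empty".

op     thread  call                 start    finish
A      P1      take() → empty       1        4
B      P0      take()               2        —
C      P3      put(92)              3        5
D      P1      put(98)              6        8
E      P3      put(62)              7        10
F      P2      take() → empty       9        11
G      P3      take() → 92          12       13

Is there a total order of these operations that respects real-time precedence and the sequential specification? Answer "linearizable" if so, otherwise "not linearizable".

not linearizable

prefix check: 1..10 passes, 1..11 fails once F's time-11 response joins
6 orders of the 5 completed FIFO queue ops respect real time; none is legal
completion choices over the 1 pending operation (B) were checked; none helps
one such order, A, C, D, E, F (pending dropped), breaks at step 5 where F take() → empty is illegal
one such order, A, C, D, F, E (pending dropped), breaks at step 4 where F take() → empty is illegal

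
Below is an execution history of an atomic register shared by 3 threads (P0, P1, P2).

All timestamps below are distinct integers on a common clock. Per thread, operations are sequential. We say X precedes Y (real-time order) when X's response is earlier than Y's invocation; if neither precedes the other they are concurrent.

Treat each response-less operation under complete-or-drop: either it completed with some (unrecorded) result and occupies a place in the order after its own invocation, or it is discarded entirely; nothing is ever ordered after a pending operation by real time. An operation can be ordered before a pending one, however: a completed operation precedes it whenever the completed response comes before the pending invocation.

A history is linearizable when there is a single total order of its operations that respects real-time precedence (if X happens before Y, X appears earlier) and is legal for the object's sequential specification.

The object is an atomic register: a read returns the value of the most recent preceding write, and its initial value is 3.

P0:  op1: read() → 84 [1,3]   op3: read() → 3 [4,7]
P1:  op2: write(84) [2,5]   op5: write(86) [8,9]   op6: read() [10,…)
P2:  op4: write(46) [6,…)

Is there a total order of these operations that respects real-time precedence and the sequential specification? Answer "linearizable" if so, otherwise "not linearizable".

not linearizable

through event 6 a valid linearization exists; event 7 (op3 responding at time 7) ends that
the 3 completed operations admit 3 real-time orders; each fails the atomic register replay
every completion of the 1 pending operation (op4) was checked; none linearizes
sample order op1, op2, op3 (pending dropped) stalls at step 1 — op1 read() → 84 has no legal effect
sample order op1, op3, op2 (pending dropped) stalls at step 1 — op1 read() → 84 has no legal effect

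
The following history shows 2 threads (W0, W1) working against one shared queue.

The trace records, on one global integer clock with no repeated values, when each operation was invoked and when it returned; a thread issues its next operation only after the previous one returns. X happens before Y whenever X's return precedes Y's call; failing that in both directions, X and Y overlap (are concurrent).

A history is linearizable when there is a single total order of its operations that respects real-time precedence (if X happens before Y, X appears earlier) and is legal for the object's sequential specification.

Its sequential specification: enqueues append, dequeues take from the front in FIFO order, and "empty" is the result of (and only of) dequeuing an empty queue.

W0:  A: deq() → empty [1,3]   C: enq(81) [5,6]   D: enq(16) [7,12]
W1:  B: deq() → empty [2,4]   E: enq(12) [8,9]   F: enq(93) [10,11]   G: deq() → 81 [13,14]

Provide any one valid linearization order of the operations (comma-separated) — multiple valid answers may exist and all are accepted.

after step 1 (A deq() → empty): queue <>
after step 2 (B deq() → empty): queue <>
after step 3 (C enq(81)): queue <81>
after step 4 (D enq(16)): queue <81,16>
after step 5 (E enq(12)): queue <81,16,12>
after step 6 (F enq(93)): queue <81,16,12,93>
after step 7 (G deq() → 81): queue <16,12,93>

A, B, C, D, E, F, G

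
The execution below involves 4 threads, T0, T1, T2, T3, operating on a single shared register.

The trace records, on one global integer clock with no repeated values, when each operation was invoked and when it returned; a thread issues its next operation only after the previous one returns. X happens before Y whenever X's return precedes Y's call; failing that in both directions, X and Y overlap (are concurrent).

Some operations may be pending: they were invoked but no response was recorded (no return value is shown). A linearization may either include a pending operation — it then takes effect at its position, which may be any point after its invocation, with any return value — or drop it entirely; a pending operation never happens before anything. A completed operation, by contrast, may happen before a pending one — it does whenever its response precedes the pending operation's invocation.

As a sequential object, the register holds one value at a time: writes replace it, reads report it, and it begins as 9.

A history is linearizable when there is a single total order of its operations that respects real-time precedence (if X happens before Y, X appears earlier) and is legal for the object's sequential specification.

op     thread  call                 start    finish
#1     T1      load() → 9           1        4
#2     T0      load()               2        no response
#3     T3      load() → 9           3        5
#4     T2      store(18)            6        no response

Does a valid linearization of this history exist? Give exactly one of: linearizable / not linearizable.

linearizable

a witness: #1, #2, #3
1. #1 load() → 9, leaving value 9
2. #2 load() (pending, included), leaving value 9
3. #3 load() → 9, leaving value 9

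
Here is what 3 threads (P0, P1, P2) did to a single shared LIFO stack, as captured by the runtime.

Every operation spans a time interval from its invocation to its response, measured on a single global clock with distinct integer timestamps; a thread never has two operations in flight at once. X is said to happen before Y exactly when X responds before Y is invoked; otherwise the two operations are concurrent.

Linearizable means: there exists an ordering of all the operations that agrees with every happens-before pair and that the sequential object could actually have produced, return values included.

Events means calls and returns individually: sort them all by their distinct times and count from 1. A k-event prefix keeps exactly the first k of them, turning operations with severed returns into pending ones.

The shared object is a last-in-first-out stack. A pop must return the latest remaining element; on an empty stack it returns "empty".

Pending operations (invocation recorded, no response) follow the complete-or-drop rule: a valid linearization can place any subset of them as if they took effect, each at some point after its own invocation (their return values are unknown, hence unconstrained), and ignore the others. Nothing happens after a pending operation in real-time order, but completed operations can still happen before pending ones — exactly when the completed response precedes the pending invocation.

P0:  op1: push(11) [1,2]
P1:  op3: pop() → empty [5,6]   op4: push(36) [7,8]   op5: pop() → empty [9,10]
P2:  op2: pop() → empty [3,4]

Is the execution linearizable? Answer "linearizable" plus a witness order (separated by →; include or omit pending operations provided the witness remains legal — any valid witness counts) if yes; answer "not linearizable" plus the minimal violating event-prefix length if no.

not linearizable — minimal violating prefix: 4 events

the violation lands at event 4, op2's response at time 4: events 1..3 linearize, events 1..4 do not
one real-time candidate order over the 2 completed operations — the LIFO stack replay rejects it
one such order, op1, op2, breaks at step 2 where op2 pop() → empty is illegal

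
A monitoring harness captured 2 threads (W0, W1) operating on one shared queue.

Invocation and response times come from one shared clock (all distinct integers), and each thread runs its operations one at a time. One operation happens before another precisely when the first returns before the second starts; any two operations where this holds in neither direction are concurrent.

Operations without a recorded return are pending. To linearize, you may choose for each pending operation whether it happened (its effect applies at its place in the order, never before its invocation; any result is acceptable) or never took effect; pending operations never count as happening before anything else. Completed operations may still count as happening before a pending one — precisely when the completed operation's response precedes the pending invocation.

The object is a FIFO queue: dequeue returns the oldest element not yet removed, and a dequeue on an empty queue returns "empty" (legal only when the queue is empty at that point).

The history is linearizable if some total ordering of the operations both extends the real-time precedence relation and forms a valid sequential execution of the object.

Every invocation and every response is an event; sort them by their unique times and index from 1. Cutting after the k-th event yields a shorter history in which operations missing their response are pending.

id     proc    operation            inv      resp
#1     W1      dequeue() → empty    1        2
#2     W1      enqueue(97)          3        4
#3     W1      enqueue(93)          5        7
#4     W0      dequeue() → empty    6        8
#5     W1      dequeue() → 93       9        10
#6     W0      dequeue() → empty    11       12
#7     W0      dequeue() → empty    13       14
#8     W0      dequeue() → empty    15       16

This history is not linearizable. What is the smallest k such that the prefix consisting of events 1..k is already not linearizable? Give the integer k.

a valid linearization of events 1..7 exists, for instance #1, #2, #3:
after step 1 (#1 dequeue() → empty): queue <>
after step 2 (#2 enqueue(97)): queue <97>
after step 3 (#3 enqueue(93)): queue <97,93>
adding event 8 (#4 responds at 8) leaves no legal real-time order
one such order, #1, #2, #3, #4, breaks at step 4 where #4 dequeue() → empty is illegal
one such order, #1, #2, #4, #3, breaks at step 3 where #4 dequeue() → empty is illegal

8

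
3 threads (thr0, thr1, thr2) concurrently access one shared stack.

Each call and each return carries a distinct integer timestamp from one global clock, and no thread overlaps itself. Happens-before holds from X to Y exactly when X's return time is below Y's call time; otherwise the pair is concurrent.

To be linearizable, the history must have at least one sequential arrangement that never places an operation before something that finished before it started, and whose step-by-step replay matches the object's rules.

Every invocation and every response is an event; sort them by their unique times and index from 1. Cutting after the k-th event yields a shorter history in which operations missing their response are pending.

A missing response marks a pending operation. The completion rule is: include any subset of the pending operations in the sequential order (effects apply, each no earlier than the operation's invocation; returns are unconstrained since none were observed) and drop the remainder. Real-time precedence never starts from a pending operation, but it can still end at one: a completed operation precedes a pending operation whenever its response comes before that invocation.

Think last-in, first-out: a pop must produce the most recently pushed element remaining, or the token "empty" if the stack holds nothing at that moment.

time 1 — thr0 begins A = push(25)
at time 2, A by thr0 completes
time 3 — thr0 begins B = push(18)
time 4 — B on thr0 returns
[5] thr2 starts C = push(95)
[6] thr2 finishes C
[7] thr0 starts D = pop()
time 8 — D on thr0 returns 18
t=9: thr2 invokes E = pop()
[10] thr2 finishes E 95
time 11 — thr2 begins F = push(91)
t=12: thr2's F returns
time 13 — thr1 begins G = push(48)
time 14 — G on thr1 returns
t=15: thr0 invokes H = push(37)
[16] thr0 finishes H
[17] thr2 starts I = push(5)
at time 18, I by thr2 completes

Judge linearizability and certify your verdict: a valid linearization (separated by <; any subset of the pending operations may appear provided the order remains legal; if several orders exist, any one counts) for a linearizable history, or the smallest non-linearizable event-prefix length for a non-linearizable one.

prefix check: 1..7 passes, 1..8 fails once D's time-8 response joins
the sole real-time-consistent order of 4 completed operations fails the stack replay
e.g. A, B, C, D: illegal at step 4, since D pop() → 18 cannot apply there

not linearizable — minimal violating prefix: 8 events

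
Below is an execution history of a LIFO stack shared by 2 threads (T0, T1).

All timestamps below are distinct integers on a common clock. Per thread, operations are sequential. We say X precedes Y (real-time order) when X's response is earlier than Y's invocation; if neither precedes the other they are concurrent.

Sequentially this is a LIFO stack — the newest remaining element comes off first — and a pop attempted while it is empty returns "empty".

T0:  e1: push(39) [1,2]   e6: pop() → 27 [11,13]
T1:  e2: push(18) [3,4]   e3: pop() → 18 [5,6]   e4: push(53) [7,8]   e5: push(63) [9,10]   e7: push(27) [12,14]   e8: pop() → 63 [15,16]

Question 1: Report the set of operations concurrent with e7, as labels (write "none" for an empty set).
Answer: e6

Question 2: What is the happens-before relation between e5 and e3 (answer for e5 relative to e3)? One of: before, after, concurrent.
Answer: after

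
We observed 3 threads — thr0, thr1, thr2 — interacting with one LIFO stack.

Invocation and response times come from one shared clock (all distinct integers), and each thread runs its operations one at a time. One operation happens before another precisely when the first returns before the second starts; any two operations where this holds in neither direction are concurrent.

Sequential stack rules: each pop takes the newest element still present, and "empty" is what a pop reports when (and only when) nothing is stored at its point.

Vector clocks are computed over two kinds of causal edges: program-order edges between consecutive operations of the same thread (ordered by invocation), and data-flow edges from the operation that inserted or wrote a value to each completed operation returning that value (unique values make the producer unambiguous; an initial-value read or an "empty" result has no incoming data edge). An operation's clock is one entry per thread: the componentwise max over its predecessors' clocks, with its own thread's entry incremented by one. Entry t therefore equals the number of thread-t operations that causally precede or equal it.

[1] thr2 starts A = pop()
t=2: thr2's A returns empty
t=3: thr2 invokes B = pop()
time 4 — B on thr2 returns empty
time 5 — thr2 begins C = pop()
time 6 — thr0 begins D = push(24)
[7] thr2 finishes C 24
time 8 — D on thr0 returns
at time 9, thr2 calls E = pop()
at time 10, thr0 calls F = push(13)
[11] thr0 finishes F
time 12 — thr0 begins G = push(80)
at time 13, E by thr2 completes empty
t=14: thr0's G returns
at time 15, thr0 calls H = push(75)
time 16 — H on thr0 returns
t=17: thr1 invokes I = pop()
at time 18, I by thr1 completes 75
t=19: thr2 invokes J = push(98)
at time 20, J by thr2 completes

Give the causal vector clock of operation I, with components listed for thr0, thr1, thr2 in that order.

(4, 1, 0)

VC(A, invoked at 1): no causal predecessors; +1 on thr2 → (0, 0, 1)
VC(D, invoked at 6): no causal predecessors; +1 on thr0 → (1, 0, 0)
VC(B, invoked at 3): max of VC(A)=(0, 0, 1), then +1 on thread thr2 → (0, 0, 2)
VC(F, invoked at 10): max of VC(D)=(1, 0, 0), then +1 on thread thr0 → (2, 0, 0)
VC(G, invoked at 12): max of VC(F)=(2, 0, 0), then +1 on thread thr0 → (3, 0, 0)
VC(C, invoked at 5): max of VC(B)=(0, 0, 2), VC(D)=(1, 0, 0), then +1 on thread thr2 → (1, 0, 3)
VC(H, invoked at 15): max of VC(G)=(3, 0, 0), then +1 on thread thr0 → (4, 0, 0)
VC(E, invoked at 9): max of VC(C)=(1, 0, 3), then +1 on thread thr2 → (1, 0, 4)
VC(I, invoked at 17): max of VC(H)=(4, 0, 0), then +1 on thread thr1 → (4, 1, 0)
VC(J, invoked at 19): max of VC(E)=(1, 0, 4), then +1 on thread thr2 → (1, 0, 5)
target: VC(I) = (4, 1, 0)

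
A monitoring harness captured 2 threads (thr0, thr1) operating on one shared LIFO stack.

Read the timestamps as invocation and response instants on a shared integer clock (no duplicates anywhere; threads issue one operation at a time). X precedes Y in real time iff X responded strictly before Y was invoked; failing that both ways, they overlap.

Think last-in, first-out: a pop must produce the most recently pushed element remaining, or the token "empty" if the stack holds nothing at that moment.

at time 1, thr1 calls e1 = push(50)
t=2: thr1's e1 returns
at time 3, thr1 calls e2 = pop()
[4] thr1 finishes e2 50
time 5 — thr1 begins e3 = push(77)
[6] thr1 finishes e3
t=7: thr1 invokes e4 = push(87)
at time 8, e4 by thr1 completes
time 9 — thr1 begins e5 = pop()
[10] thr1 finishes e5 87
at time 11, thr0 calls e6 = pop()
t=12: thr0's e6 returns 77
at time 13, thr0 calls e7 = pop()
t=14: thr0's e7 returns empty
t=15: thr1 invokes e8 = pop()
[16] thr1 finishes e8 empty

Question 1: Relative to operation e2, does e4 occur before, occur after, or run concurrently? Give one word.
e4 spans [7,8], e2 spans [3,4]
resp(e2)=4 < inv(e4)=7

after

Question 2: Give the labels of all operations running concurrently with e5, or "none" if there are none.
e5 runs from 9 to 10; window-overlapping ops are concurrent
e1 [1,2]: before
e2 [3,4]: before
e3 [5,6]: before
e4 [7,8]: before
e6 [11,12]: after
e7 [13,14]: after
e8 [15,16]: after

none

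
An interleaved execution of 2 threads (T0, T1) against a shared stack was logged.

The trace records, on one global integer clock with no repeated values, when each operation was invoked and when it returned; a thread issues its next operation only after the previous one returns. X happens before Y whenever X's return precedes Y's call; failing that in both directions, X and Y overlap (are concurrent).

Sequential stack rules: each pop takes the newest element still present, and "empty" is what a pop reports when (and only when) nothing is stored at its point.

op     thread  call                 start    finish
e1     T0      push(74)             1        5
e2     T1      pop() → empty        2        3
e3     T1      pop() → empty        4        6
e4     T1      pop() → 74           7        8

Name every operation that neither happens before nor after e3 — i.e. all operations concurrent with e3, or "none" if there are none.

e3 spans [4,6]; an op avoiding the whole window 4..6 is ordered, any other is concurrent
e1 [1,5]: concurrent
e2 [2,3]: before
e4 [7,8]: after

e1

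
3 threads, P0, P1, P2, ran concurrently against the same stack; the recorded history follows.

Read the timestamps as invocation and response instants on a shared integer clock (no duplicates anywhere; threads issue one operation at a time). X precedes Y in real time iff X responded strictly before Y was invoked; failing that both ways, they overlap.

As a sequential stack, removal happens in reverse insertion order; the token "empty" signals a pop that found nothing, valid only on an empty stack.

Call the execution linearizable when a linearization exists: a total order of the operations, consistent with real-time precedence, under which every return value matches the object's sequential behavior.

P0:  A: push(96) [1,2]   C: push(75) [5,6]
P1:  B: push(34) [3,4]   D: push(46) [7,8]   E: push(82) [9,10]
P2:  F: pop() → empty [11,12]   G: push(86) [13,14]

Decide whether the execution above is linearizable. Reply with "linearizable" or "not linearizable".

not linearizable

through event 11 a valid linearization exists; event 12 (F responding at time 12) ends that
exhaustive check: the 6 completed stack ops admit one real-time order; illegal
sample order A, B, C, D, E, F stalls at step 6 — F pop() → empty has no legal effect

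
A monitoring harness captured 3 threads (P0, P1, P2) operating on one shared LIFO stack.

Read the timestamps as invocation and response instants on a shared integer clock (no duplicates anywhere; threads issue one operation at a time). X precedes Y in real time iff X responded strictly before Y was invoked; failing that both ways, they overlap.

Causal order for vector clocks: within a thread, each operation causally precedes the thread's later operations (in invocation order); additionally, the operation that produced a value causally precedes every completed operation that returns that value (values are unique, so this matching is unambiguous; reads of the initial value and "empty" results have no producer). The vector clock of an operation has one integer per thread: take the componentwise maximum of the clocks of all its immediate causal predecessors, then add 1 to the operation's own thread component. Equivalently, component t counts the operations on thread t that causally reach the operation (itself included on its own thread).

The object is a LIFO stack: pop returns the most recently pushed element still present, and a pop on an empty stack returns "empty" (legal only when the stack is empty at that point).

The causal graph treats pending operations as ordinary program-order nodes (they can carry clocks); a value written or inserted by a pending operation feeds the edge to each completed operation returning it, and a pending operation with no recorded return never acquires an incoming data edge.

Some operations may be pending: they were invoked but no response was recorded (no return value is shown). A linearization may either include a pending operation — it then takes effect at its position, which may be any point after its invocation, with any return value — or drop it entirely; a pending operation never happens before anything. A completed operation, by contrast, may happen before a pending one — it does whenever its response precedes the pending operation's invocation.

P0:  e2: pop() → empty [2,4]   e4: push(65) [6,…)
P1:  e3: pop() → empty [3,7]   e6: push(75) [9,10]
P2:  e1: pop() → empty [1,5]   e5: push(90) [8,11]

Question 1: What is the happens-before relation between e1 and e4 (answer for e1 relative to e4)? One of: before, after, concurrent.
before

e1 spans [1,5], e4 spans [6,…)
resp(e1)=5 < inv(e4)=6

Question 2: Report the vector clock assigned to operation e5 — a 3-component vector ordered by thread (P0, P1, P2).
(0, 0, 2)

no predecessors for e1 (invoked 1): P2 increments from zero → (0, 0, 1)
no predecessors for e3 (invoked 3): P1 increments from zero → (0, 1, 0)
no predecessors for e2 (invoked 2): P0 increments from zero → (1, 0, 0)
VC(e5, invoked at 8): max of VC(e1)=(0, 0, 1), then +1 on thread P2 → (0, 0, 2)
VC(e6, invoked at 9): max of VC(e3)=(0, 1, 0), then +1 on thread P1 → (0, 2, 0)
VC(e4, invoked at 6): max of VC(e2)=(1, 0, 0), then +1 on thread P0 → (2, 0, 0)
target: VC(e5) = (0, 0, 2)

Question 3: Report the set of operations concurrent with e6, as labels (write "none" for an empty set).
e4, e5

concurrent with e6 ([9,10]): every op whose interval crosses 9..10
e1 [1,5]: before
e2 [2,4]: before
e3 [3,7]: before
e4 [6,…): concurrent
e5 [8,11]: concurrent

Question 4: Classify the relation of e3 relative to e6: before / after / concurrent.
before

e3 spans [3,7], e6 spans [9,10]
resp(e3)=7 < inv(e6)=9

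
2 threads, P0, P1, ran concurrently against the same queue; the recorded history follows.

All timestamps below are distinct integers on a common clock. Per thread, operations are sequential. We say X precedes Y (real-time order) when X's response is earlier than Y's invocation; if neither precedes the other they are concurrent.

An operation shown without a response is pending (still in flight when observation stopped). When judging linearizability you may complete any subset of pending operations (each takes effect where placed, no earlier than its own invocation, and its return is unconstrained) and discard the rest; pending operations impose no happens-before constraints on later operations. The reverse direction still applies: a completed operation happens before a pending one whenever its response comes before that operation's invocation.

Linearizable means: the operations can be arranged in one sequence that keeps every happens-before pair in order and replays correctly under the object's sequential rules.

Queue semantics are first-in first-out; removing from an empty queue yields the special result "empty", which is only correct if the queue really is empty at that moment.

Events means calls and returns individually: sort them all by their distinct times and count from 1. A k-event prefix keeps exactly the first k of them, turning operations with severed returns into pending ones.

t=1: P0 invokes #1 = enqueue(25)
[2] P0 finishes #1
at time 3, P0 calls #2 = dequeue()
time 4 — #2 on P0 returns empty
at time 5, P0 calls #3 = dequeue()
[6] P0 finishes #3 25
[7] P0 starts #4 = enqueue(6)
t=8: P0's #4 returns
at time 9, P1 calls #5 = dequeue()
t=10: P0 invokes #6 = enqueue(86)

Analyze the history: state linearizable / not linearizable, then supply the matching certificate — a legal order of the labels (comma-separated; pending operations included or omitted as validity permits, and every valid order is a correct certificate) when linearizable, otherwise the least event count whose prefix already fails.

prefix check: 1..3 passes, 1..4 fails once #2's time-4 response joins
the completed operations (2 total) allow one real-time order; the queue replay rejects it
e.g. #1, #2: illegal at step 2, since #2 dequeue() → empty cannot apply there

not linearizable — minimal violating prefix: 4 events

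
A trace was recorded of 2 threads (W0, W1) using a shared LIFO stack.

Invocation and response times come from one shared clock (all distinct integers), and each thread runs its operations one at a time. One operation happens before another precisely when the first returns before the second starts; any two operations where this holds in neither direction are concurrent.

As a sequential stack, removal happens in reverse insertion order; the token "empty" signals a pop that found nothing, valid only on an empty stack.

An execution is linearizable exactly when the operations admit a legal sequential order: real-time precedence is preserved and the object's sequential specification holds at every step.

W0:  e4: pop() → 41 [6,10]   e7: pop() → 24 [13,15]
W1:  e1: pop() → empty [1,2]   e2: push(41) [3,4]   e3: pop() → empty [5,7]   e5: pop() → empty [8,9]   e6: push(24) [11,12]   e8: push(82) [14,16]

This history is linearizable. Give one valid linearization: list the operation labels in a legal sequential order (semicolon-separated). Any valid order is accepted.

e1; e2; e4; e3; e5; e6; e7; e8

1. e1 pop() → empty, leaving stack <>
2. e2 push(41), leaving stack <41>
3. e4 pop() → 41, leaving stack <>
4. e3 pop() → empty, leaving stack <>
5. e5 pop() → empty, leaving stack <>
6. e6 push(24), leaving stack <24>
7. e7 pop() → 24, leaving stack <>
8. e8 push(82), leaving stack <82>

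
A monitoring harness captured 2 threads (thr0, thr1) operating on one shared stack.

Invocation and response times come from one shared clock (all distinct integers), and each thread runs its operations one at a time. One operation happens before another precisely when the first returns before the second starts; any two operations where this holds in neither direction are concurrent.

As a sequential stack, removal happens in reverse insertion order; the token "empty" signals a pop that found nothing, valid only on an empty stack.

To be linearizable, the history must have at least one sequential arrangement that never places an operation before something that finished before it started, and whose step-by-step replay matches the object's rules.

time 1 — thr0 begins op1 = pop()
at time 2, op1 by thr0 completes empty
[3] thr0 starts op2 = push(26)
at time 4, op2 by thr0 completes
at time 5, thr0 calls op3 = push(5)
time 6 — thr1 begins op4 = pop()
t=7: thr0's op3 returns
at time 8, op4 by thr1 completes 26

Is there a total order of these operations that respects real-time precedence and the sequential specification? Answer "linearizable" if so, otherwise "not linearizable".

linearizable

a witness: op1, op2, op4, op3
after step 1 (op1 pop() → empty): stack <>
after step 2 (op2 push(26)): stack <26>
after step 3 (op4 pop() → 26): stack <>
after step 4 (op3 push(5)): stack <5>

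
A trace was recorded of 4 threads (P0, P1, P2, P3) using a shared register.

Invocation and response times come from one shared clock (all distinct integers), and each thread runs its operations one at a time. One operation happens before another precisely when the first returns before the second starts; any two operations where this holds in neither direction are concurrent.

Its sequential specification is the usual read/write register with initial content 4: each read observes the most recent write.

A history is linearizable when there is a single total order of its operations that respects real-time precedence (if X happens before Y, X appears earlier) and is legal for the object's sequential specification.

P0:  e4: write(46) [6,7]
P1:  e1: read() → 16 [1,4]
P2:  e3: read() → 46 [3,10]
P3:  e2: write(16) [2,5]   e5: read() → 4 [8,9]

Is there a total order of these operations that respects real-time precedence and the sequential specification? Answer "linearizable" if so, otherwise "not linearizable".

not linearizable

prefix check: 1..8 passes, 1..9 fails once e5's time-9 response joins
no legal order exists: 2 real-time-consistent candidates over 4 completed register operations, all rejected
no completion choice of the 1 pending operation (e3) rescues it — every subset was tried
e.g. e1, e2, e4, e5 (pending dropped): illegal at step 1, since e1 read() → 16 cannot apply there
e.g. e2, e1, e4, e5 (pending dropped): illegal at step 4, since e5 read() → 4 cannot apply there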